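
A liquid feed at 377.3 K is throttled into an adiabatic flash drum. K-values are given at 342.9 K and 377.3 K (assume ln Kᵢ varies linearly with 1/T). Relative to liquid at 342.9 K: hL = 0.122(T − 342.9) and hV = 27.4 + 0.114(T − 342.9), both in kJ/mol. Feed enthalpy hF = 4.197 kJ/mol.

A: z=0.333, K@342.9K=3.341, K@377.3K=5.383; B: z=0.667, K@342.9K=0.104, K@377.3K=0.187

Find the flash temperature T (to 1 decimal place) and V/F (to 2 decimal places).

Adiabatic flash: solve Rachford–Rice at each trial T, then check hF = ψ·hV(T) + (1−ψ)·hL(T).
  T = 342.9 K: K = (3.341, 0.104), RR gives ψ = 0.087, H_out = 2.376 kJ/mol
  T = 377.3 K: K = (5.383, 0.187), RR gives ψ = 0.257, H_out = 11.179 kJ/mol
  T = 360.1 K: K = (4.289, 0.141), RR gives ψ = 0.185, H_out = 7.144 kJ/mol
  T = 351.5 K: K = (3.797, 0.122), RR gives ψ = 0.141, H_out = 4.895 kJ/mol
  T = 347.2 K: K = (3.565, 0.113), RR gives ψ = 0.115, H_out = 3.677 kJ/mol
  T = 349.4 K: K = (3.683, 0.117), RR gives ψ = 0.129, H_out = 4.309 kJ/mol
Linear interpolation between T = 347.2 (H_out = 3.677) and T = 349.4 (H_out = 4.309) on hF = 4.197 gives T ≈ 349.0 K, at which ψ = 0.13.

T = 349.0 K, V/F = 0.13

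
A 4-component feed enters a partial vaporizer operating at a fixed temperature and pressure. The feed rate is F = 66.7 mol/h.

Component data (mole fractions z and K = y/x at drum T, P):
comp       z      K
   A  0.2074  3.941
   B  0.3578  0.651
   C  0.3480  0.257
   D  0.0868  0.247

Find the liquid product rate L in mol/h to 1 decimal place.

Rachford–Rice: g(V/F) = Σ zᵢ(Kᵢ−1)/(1+V/F(Kᵢ−1)) = 0.
g(0) = ΣzᵢKᵢ − 1 = 0.1612 and g(1) = 1 − Σzᵢ/Kᵢ = -1.3077, so a root lies in (0, 1).
Iterate (Newton) starting at V/F = 0.59:
  V/F = 0.5900: g = -0.51224, g' = -1.0773 → V/F = 0.1145
  V/F = 0.1145: g = -0.02793, g' = -1.3396 → V/F = 0.0937
  V/F = 0.0937: g = 0.00090, g' = -1.4281 → V/F = 0.0943
Converged at V/F = 0.0943.
Then V = V/F·F = 0.0943·66.7 = 6.3 mol/h and L = F − V = 60.4 mol/h.

L = 60.4 mol/h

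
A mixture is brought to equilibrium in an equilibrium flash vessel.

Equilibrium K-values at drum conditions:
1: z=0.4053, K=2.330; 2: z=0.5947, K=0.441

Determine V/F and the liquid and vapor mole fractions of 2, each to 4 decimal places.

Newton–Raphson from V/F = 0.41:
  V/F = 0.4100: g = -0.08245, g' = -0.6130 → V/F = 0.2755
  V/F = 0.2755: g = 0.00155, g' = -0.6436 → V/F = 0.2779
Converged at V/F = 0.2779.
Compositions from xᵢ = zᵢ/(1+V/F(Kᵢ−1)), yᵢ = Kᵢxᵢ:
  1: x = 0.2959, y = 0.6895
  2: x = 0.7041, y = 0.3105

V/F = 0.2779, x_2 = 0.7041, y_2 = 0.3105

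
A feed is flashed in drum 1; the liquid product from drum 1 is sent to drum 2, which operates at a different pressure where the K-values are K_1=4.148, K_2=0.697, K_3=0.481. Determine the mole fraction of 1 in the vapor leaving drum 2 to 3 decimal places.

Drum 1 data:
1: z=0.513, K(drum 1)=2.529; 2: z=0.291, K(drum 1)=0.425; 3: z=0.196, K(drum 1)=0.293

y_1 (drum 2) = 0.470

Drum 1:
Newton–Raphson from ψ₁ = 0.48:
  ψ₁ = 0.480: g = 0.0115, g' = -0.807 → ψ₁ = 0.494
Converged at ψ₁ = 0.494.
Drum-1 compositions:
  1: x = 0.292, y = 0.739
  2: x = 0.407, y = 0.173
  3: x = 0.301, y = 0.088
Drum-2 feed = drum-1 liquid: z₂ = (0.2922, 0.4065, 0.3013).
Drum 2:
Material balance + equilibrium reduce to Σ zᵢ(Kᵢ−1)/(1+ψ₂(Kᵢ−1)) = 0.
Feasibility: ΣzᵢKᵢ = 1.640, Σzᵢ/Kᵢ = 1.280 — both > 1, two phases present.
Newton–Raphson from ψ₂ = 0.49:
  ψ₂ = 0.490: g = 0.0074, g' = -0.645 → ψ₂ = 0.502
Converged at ψ₂ = 0.502.
  1: x = 0.113, y = 0.470
  2: x = 0.479, y = 0.334
  3: x = 0.407, y = 0.196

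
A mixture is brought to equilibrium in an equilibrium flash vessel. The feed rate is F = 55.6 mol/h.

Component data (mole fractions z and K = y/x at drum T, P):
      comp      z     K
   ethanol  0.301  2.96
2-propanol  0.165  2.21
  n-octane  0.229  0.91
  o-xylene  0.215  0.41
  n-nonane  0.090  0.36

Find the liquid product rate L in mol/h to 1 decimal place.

L = 15.4 mol/h

Rachford–Rice: g(β) = Σ zᵢ(Kᵢ−1)/(1+β(Kᵢ−1)) = 0.
g(0) = ΣzᵢKᵢ − 1 = 0.585 and g(1) = 1 − Σzᵢ/Kᵢ = -0.202, so a root lies in (0, 1).
Newton iteration, β⁰ = 0.5:
  β = 0.500: g = 0.1361, g' = -0.621 → β = 0.719
  β = 0.719: g = 0.0025, g' = -0.623 → β = 0.723
Converged at β = 0.723.
Then V = β·F = 0.7232·55.6 = 40.2 mol/h and L = F − V = 15.4 mol/h.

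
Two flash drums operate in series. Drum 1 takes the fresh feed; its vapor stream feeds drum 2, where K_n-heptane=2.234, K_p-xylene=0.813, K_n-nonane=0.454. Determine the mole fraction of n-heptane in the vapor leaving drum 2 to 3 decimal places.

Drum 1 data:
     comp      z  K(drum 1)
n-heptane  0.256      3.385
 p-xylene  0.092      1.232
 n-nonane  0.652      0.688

Drum 1:
Newton iteration, ψ₁⁰ = 0.5:
  ψ₁ = 0.500: g = 0.0566, g' = -0.396 → ψ₁ = 0.643
  ψ₁ = 0.643: g = 0.0051, g' = -0.330 → ψ₁ = 0.658
  ψ₁ = 0.658: g = 0.0000, g' = -0.325 → ψ₁ = 0.659
Converged at ψ₁ = 0.659.
Drum-1 compositions:
  n-heptane: x = 0.100, y = 0.337
  p-xylene: x = 0.080, y = 0.098
  n-nonane: x = 0.821, y = 0.565
Drum-2 feed = drum-1 vapor: z₂ = (0.3371, 0.0983, 0.5646).
Drum 2:
Iterate (Newton) starting at ψ₂ = 0.5:
  ψ₂ = 0.500: g = -0.1870, g' = -0.519 → ψ₂ = 0.140
  ψ₂ = 0.140: g = 0.0023, g' = -0.574 → ψ₂ = 0.144
Converged at ψ₂ = 0.144.
  n-heptane: x = 0.286, y = 0.640
  p-xylene: x = 0.101, y = 0.082
  n-nonane: x = 0.613, y = 0.278

y_n-heptane (drum 2) = 0.640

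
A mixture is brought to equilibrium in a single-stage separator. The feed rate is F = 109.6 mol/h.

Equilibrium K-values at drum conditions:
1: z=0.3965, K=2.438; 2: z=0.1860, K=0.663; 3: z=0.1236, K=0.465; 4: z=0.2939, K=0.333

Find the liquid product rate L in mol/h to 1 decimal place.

L = 76.0 mol/h

Rachford–Rice: g(β) = Σ zᵢ(Kᵢ−1)/(1+β(Kᵢ−1)) = 0.
Feasibility: ΣzᵢKᵢ = 1.2453, Σzᵢ/Kᵢ = 1.5916 — both > 1, two phases present.
Newton–Raphson from β = 0.5:
  β = 0.5000: g = -0.12809, g' = -0.6683 → β = 0.3083
  β = 0.3083: g = -0.00090, g' = -0.6778 → β = 0.3070
Converged at β = 0.3070.
Then V = β·F = 0.3070·109.6 = 33.6 mol/h and L = F − V = 76.0 mol/h.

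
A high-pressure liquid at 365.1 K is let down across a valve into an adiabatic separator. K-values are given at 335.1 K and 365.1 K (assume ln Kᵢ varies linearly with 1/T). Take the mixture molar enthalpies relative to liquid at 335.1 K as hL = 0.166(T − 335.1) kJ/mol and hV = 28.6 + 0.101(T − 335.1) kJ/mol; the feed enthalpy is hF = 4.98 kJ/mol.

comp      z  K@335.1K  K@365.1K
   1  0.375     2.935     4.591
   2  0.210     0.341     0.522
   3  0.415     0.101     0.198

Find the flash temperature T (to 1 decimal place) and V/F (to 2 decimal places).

T = 337.8 K, V/F = 0.16

Adiabatic flash: solve Rachford–Rice at each trial T, then check hF = ψ·hV(T) + (1−ψ)·hL(T).
  T = 335.1 K: K = (2.935, 0.341, 0.101), RR gives ψ = 0.134, H_out = 3.837 kJ/mol
  T = 365.1 K: K = (4.591, 0.522, 0.198), RR gives ψ = 0.359, H_out = 14.542 kJ/mol
  T = 350.1 K: K = (3.706, 0.426, 0.143), RR gives ψ = 0.258, H_out = 9.612 kJ/mol
  T = 342.6 K: K = (3.307, 0.382, 0.121), RR gives ψ = 0.201, H_out = 6.888 kJ/mol
  T = 338.9 K: K = (3.120, 0.361, 0.111), RR gives ψ = 0.169, H_out = 5.434 kJ/mol
  T = 337.0 K: K = (3.026, 0.351, 0.106), RR gives ψ = 0.152, H_out = 4.650 kJ/mol
Linear interpolation between T = 337.0 (H_out = 4.650) and T = 338.9 (H_out = 5.434) on hF = 4.98 gives T ≈ 337.8 K, at which ψ = 0.16.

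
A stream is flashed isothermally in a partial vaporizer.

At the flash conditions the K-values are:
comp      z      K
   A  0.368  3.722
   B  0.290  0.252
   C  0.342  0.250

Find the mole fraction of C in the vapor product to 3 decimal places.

y_C = 0.106

Iterate (Newton) starting at β = 0.59:
  β = 0.590: g = -0.4640, g' = -1.540 → β = 0.289
  β = 0.289: g = -0.0432, g' = -1.432 → β = 0.259
Converged at β = 0.259.
Compositions from xᵢ = zᵢ/(1+β(Kᵢ−1)), yᵢ = Kᵢxᵢ:
  A: x = 0.216, y = 0.803
  B: x = 0.360, y = 0.091
  C: x = 0.424, y = 0.106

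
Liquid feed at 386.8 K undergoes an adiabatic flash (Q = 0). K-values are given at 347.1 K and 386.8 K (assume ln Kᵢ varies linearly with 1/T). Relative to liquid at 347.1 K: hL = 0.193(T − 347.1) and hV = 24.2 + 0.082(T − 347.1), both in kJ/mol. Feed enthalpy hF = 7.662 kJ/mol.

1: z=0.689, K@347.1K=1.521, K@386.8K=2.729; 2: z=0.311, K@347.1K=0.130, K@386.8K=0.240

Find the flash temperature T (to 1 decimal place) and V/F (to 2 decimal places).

T = 350.7 K, V/F = 0.29

Adiabatic flash: solve Rachford–Rice at each trial T, then check hF = ψ·hV(T) + (1−ψ)·hL(T).
  T = 347.1 K: K = (1.521, 0.130), RR gives ψ = 0.195, H_out = 4.720 kJ/mol
  T = 386.8 K: K = (2.729, 0.240), RR gives ψ = 0.727, H_out = 22.046 kJ/mol
  T = 367.0 K: K = (2.071, 0.180), RR gives ψ = 0.550, H_out = 15.929 kJ/mol
  T = 357.1 K: K = (1.784, 0.154), RR gives ψ = 0.417, H_out = 11.568 kJ/mol
  T = 352.1 K: K = (1.649, 0.142), RR gives ψ = 0.323, H_out = 8.613 kJ/mol
  T = 349.6 K: K = (1.584, 0.136), RR gives ψ = 0.265, H_out = 6.818 kJ/mol
  T = 350.9 K: K = (1.618, 0.139), RR gives ψ = 0.297, H_out = 7.784 kJ/mol
Linear interpolation between T = 349.6 (H_out = 6.818) and T = 350.9 (H_out = 7.784) on hF = 7.662 gives T ≈ 350.7 K, at which ψ = 0.29.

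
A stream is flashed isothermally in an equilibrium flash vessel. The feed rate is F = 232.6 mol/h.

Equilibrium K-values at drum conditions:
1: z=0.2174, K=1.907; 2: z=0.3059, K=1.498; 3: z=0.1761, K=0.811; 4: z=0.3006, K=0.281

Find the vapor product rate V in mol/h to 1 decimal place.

V = 56.9 mol/h

Let ψ = V/F and solve Σ zᵢ(Kᵢ−1)/(1+ψ(Kᵢ−1)) = 0.
Check two-phase: ΣzᵢKᵢ = 1.1001 > 1 and Σzᵢ/Kᵢ = 1.6051 > 1, so g(0) = 0.1001 > 0 and g(1) = -0.6051 < 0.
Iterate (Newton) starting at ψ = 0.59:
  ψ = 0.5900: g = -0.16664, g' = -0.5979 → ψ = 0.3113
  ψ = 0.3113: g = -0.02816, g' = -0.4307 → ψ = 0.2459
  ψ = 0.2459: g = -0.00052, g' = -0.4160 → ψ = 0.2447
Converged at ψ = 0.2447.
Then V = ψ·F = 0.2447·232.6 = 56.9 mol/h and L = F − V = 175.7 mol/h.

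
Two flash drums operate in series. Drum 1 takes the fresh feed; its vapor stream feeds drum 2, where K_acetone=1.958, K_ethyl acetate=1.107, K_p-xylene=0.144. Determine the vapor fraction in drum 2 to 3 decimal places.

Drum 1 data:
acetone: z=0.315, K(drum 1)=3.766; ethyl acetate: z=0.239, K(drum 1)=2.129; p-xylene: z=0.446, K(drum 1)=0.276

Drum 1:
Let ψ₁ = V/F and solve Σ zᵢ(Kᵢ−1)/(1+ψ₁(Kᵢ−1)) = 0.
g(0) = ΣzᵢKᵢ − 1 = 0.818 and g(1) = 1 − Σzᵢ/Kᵢ = -0.812, so a root lies in (0, 1).
Iterate (Newton) starting at ψ₁ = 0.43:
  ψ₁ = 0.430: g = 0.1107, g' = -1.134 → ψ₁ = 0.528
Converged at ψ₁ = 0.528.
Drum-1 compositions:
  acetone: x = 0.128, y = 0.482
  ethyl acetate: x = 0.150, y = 0.319
  p-xylene: x = 0.722, y = 0.199
Drum-2 feed = drum-1 vapor: z₂ = (0.4819, 0.3187, 0.1994).
Drum 2:
Let ψ₂ = V/F and solve Σ zᵢ(Kᵢ−1)/(1+ψ₂(Kᵢ−1)) = 0.
Check two-phase: ΣzᵢKᵢ = 1.325 > 1 and Σzᵢ/Kᵢ = 1.919 > 1, so g(0) = 0.325 > 0 and g(1) = -0.919 < 0.
Iterate (Newton) starting at ψ₂ = 0.37:
  ψ₂ = 0.370: g = 0.1239, g' = -0.557 → ψ₂ = 0.592
  ψ₂ = 0.592: g = -0.0196, g' = -0.784 → ψ₂ = 0.567
Converged at ψ₂ = 0.567.
  acetone: x = 0.312, y = 0.612
  ethyl acetate: x = 0.300, y = 0.333
  p-xylene: x = 0.387, y = 0.056

V/F (drum 2) = 0.567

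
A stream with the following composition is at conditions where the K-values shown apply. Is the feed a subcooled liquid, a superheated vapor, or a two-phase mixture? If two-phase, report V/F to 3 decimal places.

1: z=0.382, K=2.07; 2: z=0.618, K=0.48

two-phase, V/F = 0.157

ΣzᵢKᵢ = 1.087; Σzᵢ/Kᵢ = 1.472.
Both exceed 1, so a two-phase solution exists.
Let ψ = V/F and solve Σ zᵢ(Kᵢ−1)/(1+ψ(Kᵢ−1)) = 0.
Binary case is linear: z₁(K₁−1)(1+ψ(K₂−1)) + z₂(K₂−1)(1+ψ(K₁−1)) = 0
⇒ ψ = [z₁(K₁−1)+z₂(K₂−1)] / [−(K₁−1)(K₂−1)] = 0.0874/0.5564 = 0.157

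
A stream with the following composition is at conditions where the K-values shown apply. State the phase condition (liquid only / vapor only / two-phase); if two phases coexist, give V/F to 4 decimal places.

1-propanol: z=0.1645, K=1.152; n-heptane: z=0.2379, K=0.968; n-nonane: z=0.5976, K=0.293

liquid only

ΣzᵢKᵢ = 0.5949; Σzᵢ/Kᵢ = 2.4282.
Since ΣzᵢKᵢ < 1 the mixture is below its bubble point — single liquid phase.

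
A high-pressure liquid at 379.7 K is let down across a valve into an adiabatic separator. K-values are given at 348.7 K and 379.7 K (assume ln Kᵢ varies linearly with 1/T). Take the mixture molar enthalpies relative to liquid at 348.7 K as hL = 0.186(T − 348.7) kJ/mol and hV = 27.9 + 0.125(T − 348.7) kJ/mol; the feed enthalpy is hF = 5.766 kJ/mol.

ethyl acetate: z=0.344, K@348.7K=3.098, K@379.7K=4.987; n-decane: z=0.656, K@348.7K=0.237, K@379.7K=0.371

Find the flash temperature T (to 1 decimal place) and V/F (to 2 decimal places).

T = 353.1 K, V/F = 0.18

Adiabatic flash: solve Rachford–Rice at each trial T, then check hF = ψ·hV(T) + (1−ψ)·hL(T).
  T = 348.7 K: K = (3.098, 0.237), RR gives ψ = 0.138, H_out = 3.855 kJ/mol
  T = 379.7 K: K = (4.987, 0.371), RR gives ψ = 0.382, H_out = 15.711 kJ/mol
  T = 364.2 K: K = (3.971, 0.299), RR gives ψ = 0.270, H_out = 10.165 kJ/mol
  T = 356.4 K: K = (3.514, 0.267), RR gives ψ = 0.208, H_out = 7.145 kJ/mol
  T = 352.5 K: K = (3.299, 0.251), RR gives ψ = 0.174, H_out = 5.527 kJ/mol
  T = 354.4 K: K = (3.403, 0.259), RR gives ψ = 0.191, H_out = 6.326 kJ/mol
Linear interpolation between T = 352.5 (H_out = 5.527) and T = 354.4 (H_out = 6.326) on hF = 5.766 gives T ≈ 353.1 K, at which ψ = 0.18.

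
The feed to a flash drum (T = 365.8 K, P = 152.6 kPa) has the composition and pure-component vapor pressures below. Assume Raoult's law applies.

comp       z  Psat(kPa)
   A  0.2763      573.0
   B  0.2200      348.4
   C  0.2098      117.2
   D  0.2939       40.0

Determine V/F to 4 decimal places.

V/F = 0.6008

Raoult's law: Kᵢ = Pᵢˢᵃᵗ/P = Pᵢˢᵃᵗ/152.6.
  K_A = 573.0/152.6 = 3.754915, K_B = 348.4/152.6 = 2.283093, K_C = 117.2/152.6 = 0.768021, K_D = 40.0/152.6 = 0.262123
Rachford–Rice: g(V/F) = Σ zᵢ(Kᵢ−1)/(1+V/F(Kᵢ−1)) = 0.
Feasibility: ΣzᵢKᵢ = 1.7779, Σzᵢ/Kᵢ = 1.5643 — both > 1, two phases present.
Iterate (Newton) starting at V/F = 0.32:
  V/F = 0.3200: g = 0.26819, g' = -1.0618 → V/F = 0.5726
  V/F = 0.5726: g = 0.02640, g' = -0.9308 → V/F = 0.6010
  V/F = 0.6010: g = -0.00018, g' = -0.9446 → V/F = 0.6008
Converged at V/F = 0.6008.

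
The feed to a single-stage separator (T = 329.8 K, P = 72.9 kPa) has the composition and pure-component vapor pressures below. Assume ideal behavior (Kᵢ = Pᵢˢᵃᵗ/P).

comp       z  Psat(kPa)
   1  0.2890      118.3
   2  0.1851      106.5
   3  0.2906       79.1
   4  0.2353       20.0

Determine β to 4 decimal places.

β = 0.3984

Raoult's law: Kᵢ = Pᵢˢᵃᵗ/P = Pᵢˢᵃᵗ/72.9.
  K_1 = 118.3/72.9 = 1.622771, K_2 = 106.5/72.9 = 1.460905, K_3 = 79.1/72.9 = 1.085048, K_4 = 20.0/72.9 = 0.274348
Iterate (Newton) starting at β = 0.49:
  β = 0.4900: g = -0.03373, g' = -0.3923 → β = 0.4040
  β = 0.4040: g = -0.00195, g' = -0.3495 → β = 0.3984
Converged at β = 0.3984.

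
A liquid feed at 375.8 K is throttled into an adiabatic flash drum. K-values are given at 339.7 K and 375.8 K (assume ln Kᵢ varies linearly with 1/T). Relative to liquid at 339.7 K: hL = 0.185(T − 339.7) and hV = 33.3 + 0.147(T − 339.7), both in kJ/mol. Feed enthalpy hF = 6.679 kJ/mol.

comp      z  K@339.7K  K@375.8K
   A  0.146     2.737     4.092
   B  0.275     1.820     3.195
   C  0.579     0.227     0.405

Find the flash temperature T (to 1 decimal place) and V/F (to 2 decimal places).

Adiabatic flash: solve Rachford–Rice at each trial T, then check hF = ψ·hV(T) + (1−ψ)·hL(T).
  T = 339.7 K: K = (2.737, 1.820, 0.227), RR gives ψ = 0.033, H_out = 1.104 kJ/mol
  T = 375.8 K: K = (4.092, 3.195, 0.405), RR gives ψ = 0.473, H_out = 21.782 kJ/mol
  T = 357.8 K: K = (3.383, 2.448, 0.308), RR gives ψ = 0.275, H_out = 12.317 kJ/mol
  T = 348.8 K: K = (3.053, 2.121, 0.266), RR gives ψ = 0.165, H_out = 7.126 kJ/mol
  T = 344.2 K: K = (2.891, 1.965, 0.246), RR gives ψ = 0.102, H_out = 4.205 kJ/mol
  T = 346.5 K: K = (2.971, 2.042, 0.256), RR gives ψ = 0.134, H_out = 5.693 kJ/mol
Linear interpolation between T = 346.5 (H_out = 5.693) and T = 348.8 (H_out = 7.126) on hF = 6.679 gives T ≈ 348.1 K, at which ψ = 0.16.

T = 348.1 K, V/F = 0.16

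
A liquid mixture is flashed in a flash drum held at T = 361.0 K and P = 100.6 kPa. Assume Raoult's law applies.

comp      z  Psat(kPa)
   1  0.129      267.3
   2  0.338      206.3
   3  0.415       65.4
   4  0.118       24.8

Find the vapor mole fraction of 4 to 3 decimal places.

Raoult's law: Kᵢ = Pᵢˢᵃᵗ/P = Pᵢˢᵃᵗ/100.6.
  K_1 = 267.3/100.6 = 2.65706, K_2 = 206.3/100.6 = 2.05070, K_3 = 65.4/100.6 = 0.65010, K_4 = 24.8/100.6 = 0.24652
Material balance + equilibrium reduce to Σ zᵢ(Kᵢ−1)/(1+ψ(Kᵢ−1)) = 0.
g(0) = ΣzᵢKᵢ − 1 = 0.335 and g(1) = 1 − Σzᵢ/Kᵢ = -0.330, so a root lies in (0, 1).
Newton–Raphson from ψ = 0.63:
  ψ = 0.630: g = -0.0373, g' = -0.546 → ψ = 0.562
  ψ = 0.562: g = -0.0009, g' = -0.523 → ψ = 0.560
Converged at ψ = 0.560.
Compositions from xᵢ = zᵢ/(1+ψ(Kᵢ−1)), yᵢ = Kᵢxᵢ:
  1: x = 0.067, y = 0.178
  2: x = 0.213, y = 0.436
  3: x = 0.516, y = 0.336
  4: x = 0.204, y = 0.050

y_4 = 0.050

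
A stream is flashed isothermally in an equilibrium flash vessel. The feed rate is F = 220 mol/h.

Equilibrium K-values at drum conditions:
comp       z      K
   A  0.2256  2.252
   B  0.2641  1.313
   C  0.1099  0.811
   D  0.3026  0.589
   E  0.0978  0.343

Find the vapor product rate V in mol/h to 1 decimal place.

Iterate (Newton) starting at ψ = 0.5:
  ψ = 0.5000: g = -0.02998, g' = -0.3325 → ψ = 0.4098
  ψ = 0.4098: g = -0.00007, g' = -0.3324 → ψ = 0.4096
Converged at ψ = 0.4096.
Then V = ψ·F = 0.4096·220 = 90.1 mol/h and L = F − V = 129.9 mol/h.

V = 90.1 mol/h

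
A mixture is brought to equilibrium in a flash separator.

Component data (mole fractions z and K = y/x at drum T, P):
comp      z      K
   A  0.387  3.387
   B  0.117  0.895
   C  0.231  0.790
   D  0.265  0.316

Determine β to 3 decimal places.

Material balance + equilibrium reduce to Σ zᵢ(Kᵢ−1)/(1+β(Kᵢ−1)) = 0.
g(0) = ΣzᵢKᵢ − 1 = 0.682 and g(1) = 1 − Σzᵢ/Kᵢ = -0.376, so a root lies in (0, 1).
Newton iteration, β⁰ = 0.5:
  β = 0.500: g = 0.0785, g' = -0.759 → β = 0.603
  β = 0.603: g = 0.0012, g' = -0.745 → β = 0.605
Converged at β = 0.605.

β = 0.605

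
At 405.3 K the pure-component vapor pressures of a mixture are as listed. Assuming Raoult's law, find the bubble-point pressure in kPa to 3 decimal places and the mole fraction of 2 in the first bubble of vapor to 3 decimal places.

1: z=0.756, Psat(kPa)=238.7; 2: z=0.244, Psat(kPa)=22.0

At the bubble point ψ → 0, so ΣzᵢKᵢ = 1 with Kᵢ = Pᵢˢᵃᵗ/P ⇒ P = ΣzᵢPᵢˢᵃᵗ.
P = 0.756·238.7 + 0.244·22.0 = 185.825 kPa
yᵢ = zᵢPᵢˢᵃᵗ/P ⇒ y_2 = 0.244·22.0/185.825 = 0.029

Pbub = 185.825 kPa, y_2 = 0.029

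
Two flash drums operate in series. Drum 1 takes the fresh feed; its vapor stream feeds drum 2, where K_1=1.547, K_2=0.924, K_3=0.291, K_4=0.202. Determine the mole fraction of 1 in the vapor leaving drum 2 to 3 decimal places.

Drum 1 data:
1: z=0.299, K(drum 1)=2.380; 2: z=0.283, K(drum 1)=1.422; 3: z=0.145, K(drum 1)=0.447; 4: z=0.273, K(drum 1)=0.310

y_1 (drum 2) = 0.617

Drum 1:
Rachford–Rice: g(ψ₁) = Σ zᵢ(Kᵢ−1)/(1+ψ₁(Kᵢ−1)) = 0.
Feasibility: ΣzᵢKᵢ = 1.263, Σzᵢ/Kᵢ = 1.530 — both > 1, two phases present.
Newton–Raphson from ψ₁ = 0.5:
  ψ₁ = 0.500: g = -0.0556, g' = -0.621 → ψ₁ = 0.410
  ψ₁ = 0.410: g = -0.0013, g' = -0.596 → ψ₁ = 0.408
Converged at ψ₁ = 0.408.
Drum-1 compositions:
  1: x = 0.191, y = 0.455
  2: x = 0.241, y = 0.343
  3: x = 0.187, y = 0.084
  4: x = 0.380, y = 0.118
Drum-2 feed = drum-1 vapor: z₂ = (0.4552, 0.3433, 0.0837, 0.1178).
Drum 2:
Iterate (Newton) starting at ψ₂ = 0.42:
  ψ₂ = 0.420: g = -0.0504, g' = -0.347 → ψ₂ = 0.275
  ψ₂ = 0.275: g = -0.0043, g' = -0.293 → ψ₂ = 0.260
Converged at ψ₂ = 0.260.
  1: x = 0.399, y = 0.617
  2: x = 0.350, y = 0.324
  3: x = 0.103, y = 0.030
  4: x = 0.149, y = 0.030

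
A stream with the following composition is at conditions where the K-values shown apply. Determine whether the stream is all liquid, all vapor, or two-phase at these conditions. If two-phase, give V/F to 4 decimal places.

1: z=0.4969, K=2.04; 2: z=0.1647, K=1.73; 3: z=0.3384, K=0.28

two-phase, V/F = 0.5649

ΣzᵢKᵢ = 1.3934; Σzᵢ/Kᵢ = 1.5474.
Both exceed 1, so a two-phase solution exists.
Let ψ = V/F and solve Σ zᵢ(Kᵢ−1)/(1+ψ(Kᵢ−1)) = 0.
Iterate (Newton) starting at ψ = 0.5:
  ψ = 0.5000: g = 0.04737, g' = -0.7080 → ψ = 0.5669
  ψ = 0.5669: g = -0.00154, g' = -0.7574 → ψ = 0.5649
Converged at ψ = 0.5649.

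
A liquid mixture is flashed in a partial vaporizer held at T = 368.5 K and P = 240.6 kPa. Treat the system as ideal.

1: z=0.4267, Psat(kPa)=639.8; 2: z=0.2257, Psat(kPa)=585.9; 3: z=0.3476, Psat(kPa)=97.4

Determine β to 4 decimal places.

Raoult's law: Kᵢ = Pᵢˢᵃᵗ/P = Pᵢˢᵃᵗ/240.6.
  K_1 = 639.8/240.6 = 2.659185, K_2 = 585.9/240.6 = 2.435162, K_3 = 97.4/240.6 = 0.404821
Material balance + equilibrium reduce to Σ zᵢ(Kᵢ−1)/(1+β(Kᵢ−1)) = 0.
g(0) = ΣzᵢKᵢ − 1 = 0.8250 and g(1) = 1 − Σzᵢ/Kᵢ = -0.1118, so a root lies in (0, 1).
Newton iteration, β⁰ = 0.5:
  β = 0.5000: g = 0.28101, g' = -0.7581 → β = 0.8707
  β = 0.8707: g = 0.00418, g' = -0.8189 → β = 0.8758
Converged at β = 0.8758.

β = 0.8758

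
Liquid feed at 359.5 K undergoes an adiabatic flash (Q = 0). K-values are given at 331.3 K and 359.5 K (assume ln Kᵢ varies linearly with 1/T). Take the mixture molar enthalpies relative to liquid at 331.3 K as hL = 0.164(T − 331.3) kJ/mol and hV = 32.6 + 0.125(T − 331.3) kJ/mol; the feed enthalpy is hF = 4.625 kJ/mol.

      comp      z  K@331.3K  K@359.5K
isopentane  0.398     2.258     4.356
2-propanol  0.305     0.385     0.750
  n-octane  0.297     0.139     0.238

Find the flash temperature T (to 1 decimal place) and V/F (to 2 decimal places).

Adiabatic flash: solve Rachford–Rice at each trial T, then check hF = ψ·hV(T) + (1−ψ)·hL(T).
  T = 331.3 K: K = (2.258, 0.385, 0.139), RR gives ψ = 0.061, H_out = 1.997 kJ/mol
  T = 359.5 K: K = (4.356, 0.750, 0.238), RR gives ψ = 0.542, H_out = 21.700 kJ/mol
  T = 345.4 K: K = (3.179, 0.545, 0.184), RR gives ψ = 0.338, H_out = 13.161 kJ/mol
  T = 338.4 K: K = (2.692, 0.460, 0.161), RR gives ψ = 0.218, H_out = 8.215 kJ/mol
  T = 334.9 K: K = (2.471, 0.422, 0.150), RR gives ψ = 0.147, H_out = 5.360 kJ/mol
  T = 333.1 K: K = (2.363, 0.403, 0.144), RR gives ψ = 0.106, H_out = 3.743 kJ/mol
Linear interpolation between T = 333.1 (H_out = 3.743) and T = 334.9 (H_out = 5.360) on hF = 4.625 gives T ≈ 334.1 K, at which ψ = 0.13.

T = 334.1 K, V/F = 0.13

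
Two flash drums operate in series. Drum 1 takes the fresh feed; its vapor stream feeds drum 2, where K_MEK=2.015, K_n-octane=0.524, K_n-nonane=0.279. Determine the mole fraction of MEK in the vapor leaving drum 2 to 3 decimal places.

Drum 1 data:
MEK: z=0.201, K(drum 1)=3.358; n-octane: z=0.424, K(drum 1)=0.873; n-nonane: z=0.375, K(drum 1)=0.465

y_MEK (drum 2) = 0.719

Drum 1:
Newton–Raphson from ψ₁ = 0.5:
  ψ₁ = 0.500: g = -0.1139, g' = -0.443 → ψ₁ = 0.243
  ψ₁ = 0.243: g = 0.0151, g' = -0.601 → ψ₁ = 0.268
  ψ₁ = 0.268: g = 0.0004, g' = -0.573 → ψ₁ = 0.269
Converged at ψ₁ = 0.269.
Drum-1 compositions:
  MEK: x = 0.123, y = 0.413
  n-octane: x = 0.439, y = 0.383
  n-nonane: x = 0.438, y = 0.204
Drum-2 feed = drum-1 vapor: z₂ = (0.4131, 0.3832, 0.2037).
Drum 2:
Rachford–Rice: g(ψ₂) = Σ zᵢ(Kᵢ−1)/(1+ψ₂(Kᵢ−1)) = 0.
g(0) = ΣzᵢKᵢ − 1 = 0.090 and g(1) = 1 − Σzᵢ/Kᵢ = -0.666, so a root lies in (0, 1).
Iterate (Newton) starting at ψ₂ = 0.69:
  ψ₂ = 0.690: g = -0.3173, g' = -0.759 → ψ₂ = 0.272
  ψ₂ = 0.272: g = -0.0636, g' = -0.540 → ψ₂ = 0.154
  ψ₂ = 0.154: g = 0.0005, g' = -0.553 → ψ₂ = 0.155
Converged at ψ₂ = 0.155.
  MEK: x = 0.357, y = 0.719
  n-octane: x = 0.414, y = 0.217
  n-nonane: x = 0.229, y = 0.064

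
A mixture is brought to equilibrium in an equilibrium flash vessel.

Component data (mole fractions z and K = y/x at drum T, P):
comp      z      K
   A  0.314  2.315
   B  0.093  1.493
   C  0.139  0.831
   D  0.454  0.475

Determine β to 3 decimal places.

Material balance + equilibrium reduce to Σ zᵢ(Kᵢ−1)/(1+β(Kᵢ−1)) = 0.
Check two-phase: ΣzᵢKᵢ = 1.197 > 1 and Σzᵢ/Kᵢ = 1.321 > 1, so g(0) = 0.197 > 0 and g(1) = -0.321 < 0.
Newton iteration, β⁰ = 0.42:
  β = 0.420: g = -0.0271, g' = -0.451 → β = 0.360
  β = 0.360: g = 0.0003, g' = -0.461 → β = 0.361
Converged at β = 0.361.

β = 0.361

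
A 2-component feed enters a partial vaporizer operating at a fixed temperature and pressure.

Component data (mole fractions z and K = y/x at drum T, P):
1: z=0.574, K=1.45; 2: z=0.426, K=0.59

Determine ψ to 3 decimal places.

Material balance + equilibrium reduce to Σ zᵢ(Kᵢ−1)/(1+ψ(Kᵢ−1)) = 0.
g(0) = ΣzᵢKᵢ − 1 = 0.084 and g(1) = 1 − Σzᵢ/Kᵢ = -0.118, so a root lies in (0, 1).
Binary case is linear: z₁(K₁−1)(1+ψ(K₂−1)) + z₂(K₂−1)(1+ψ(K₁−1)) = 0
⇒ ψ = [z₁(K₁−1)+z₂(K₂−1)] / [−(K₁−1)(K₂−1)] = 0.0836/0.1845 = 0.453

ψ = 0.453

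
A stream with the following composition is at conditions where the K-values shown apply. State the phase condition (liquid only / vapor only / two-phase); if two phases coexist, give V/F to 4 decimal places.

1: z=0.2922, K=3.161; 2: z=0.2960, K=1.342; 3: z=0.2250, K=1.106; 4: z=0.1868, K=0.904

vapor only

ΣzᵢKᵢ = 1.7386; Σzᵢ/Kᵢ = 0.7231.
Since Σzᵢ/Kᵢ < 1 the mixture is above its dew point — single vapor phase.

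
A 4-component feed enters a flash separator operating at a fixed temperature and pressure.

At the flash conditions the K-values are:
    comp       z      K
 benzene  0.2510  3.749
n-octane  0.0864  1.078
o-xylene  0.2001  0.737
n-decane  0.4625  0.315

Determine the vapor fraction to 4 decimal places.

ψ = 0.2274

Rachford–Rice: g(ψ) = Σ zᵢ(Kᵢ−1)/(1+ψ(Kᵢ−1)) = 0.
g(0) = ΣzᵢKᵢ − 1 = 0.3273 and g(1) = 1 − Σzᵢ/Kᵢ = -0.8869, so a root lies in (0, 1).
Newton iteration, ψ⁰ = 0.48:
  ψ = 0.4800: g = -0.22827, g' = -0.8529 → ψ = 0.2124
  ψ = 0.2124: g = 0.01582, g' = -1.0694 → ψ = 0.2271
  ψ = 0.2271: g = 0.00023, g' = -1.0394 → ψ = 0.2274
Converged at ψ = 0.2274.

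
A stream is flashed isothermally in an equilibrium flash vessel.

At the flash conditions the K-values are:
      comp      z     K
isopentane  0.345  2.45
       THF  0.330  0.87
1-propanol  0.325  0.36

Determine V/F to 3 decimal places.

V/F = 0.385

Material balance + equilibrium reduce to Σ zᵢ(Kᵢ−1)/(1+V/F(Kᵢ−1)) = 0.
Feasibility: ΣzᵢKᵢ = 1.249, Σzᵢ/Kᵢ = 1.423 — both > 1, two phases present.
Iterate (Newton) starting at V/F = 0.5:
  V/F = 0.500: g = -0.0618, g' = -0.538 → V/F = 0.385
Converged at V/F = 0.385.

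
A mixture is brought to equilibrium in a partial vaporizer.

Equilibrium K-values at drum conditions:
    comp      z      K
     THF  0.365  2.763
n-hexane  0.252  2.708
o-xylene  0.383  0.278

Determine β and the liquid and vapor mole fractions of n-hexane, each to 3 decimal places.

Newton–Raphson from β = 0.5:
  β = 0.500: g = 0.1414, g' = -1.023 → β = 0.638
  β = 0.638: g = -0.0041, g' = -1.106 → β = 0.635
Converged at β = 0.634.
Compositions from xᵢ = zᵢ/(1+β(Kᵢ−1)), yᵢ = Kᵢxᵢ:
  THF: x = 0.172, y = 0.476
  n-hexane: x = 0.121, y = 0.327
  o-xylene: x = 0.707, y = 0.196

β = 0.634, x_n-hexane = 0.121, y_n-hexane = 0.327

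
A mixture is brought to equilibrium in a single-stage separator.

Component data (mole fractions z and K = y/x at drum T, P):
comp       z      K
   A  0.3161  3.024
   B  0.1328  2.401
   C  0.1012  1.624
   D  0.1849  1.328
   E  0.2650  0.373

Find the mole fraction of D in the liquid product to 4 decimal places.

Material balance + equilibrium reduce to Σ zᵢ(Kᵢ−1)/(1+ψ(Kᵢ−1)) = 0.
g(0) = ΣzᵢKᵢ − 1 = 0.7835 and g(1) = 1 − Σzᵢ/Kᵢ = -0.0718, so a root lies in (0, 1).
Newton iteration, ψ⁰ = 0.5:
  ψ = 0.5000: g = 0.28560, g' = -0.6687 → ψ = 0.9271
  ψ = 0.9271: g = -0.00698, g' = -0.8276 → ψ = 0.9187
  ψ = 0.9187: g = -0.00005, g' = -0.8154 → ψ = 0.9186
Converged at ψ = 0.9186.
Compositions from xᵢ = zᵢ/(1+ψ(Kᵢ−1)), yᵢ = Kᵢxᵢ:
  A: x = 0.1106, y = 0.3343
  B: x = 0.0581, y = 0.1394
  C: x = 0.0643, y = 0.1045
  D: x = 0.1421, y = 0.1887
  E: x = 0.6250, y = 0.2331

x_D = 0.1421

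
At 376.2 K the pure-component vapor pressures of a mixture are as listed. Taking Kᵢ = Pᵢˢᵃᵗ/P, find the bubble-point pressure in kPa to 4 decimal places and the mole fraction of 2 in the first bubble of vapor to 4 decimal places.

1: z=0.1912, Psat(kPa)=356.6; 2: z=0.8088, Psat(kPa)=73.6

Pbub = 127.7096 kPa, y_2 = 0.4661

At the bubble point ψ → 0, so ΣzᵢKᵢ = 1 with Kᵢ = Pᵢˢᵃᵗ/P ⇒ P = ΣzᵢPᵢˢᵃᵗ.
P = 0.1912·356.6 + 0.8088·73.6 = 127.7096 kPa
yᵢ = zᵢPᵢˢᵃᵗ/P ⇒ y_2 = 0.8088·73.6/127.7096 = 0.4661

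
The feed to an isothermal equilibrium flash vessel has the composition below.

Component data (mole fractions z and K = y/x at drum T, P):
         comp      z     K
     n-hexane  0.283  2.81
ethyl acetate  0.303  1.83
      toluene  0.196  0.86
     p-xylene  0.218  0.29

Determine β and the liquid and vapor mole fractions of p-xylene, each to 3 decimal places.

β = 0.764, x_p-xylene = 0.476, y_p-xylene = 0.138

Rachford–Rice: g(β) = Σ zᵢ(Kᵢ−1)/(1+β(Kᵢ−1)) = 0.
Check two-phase: ΣzᵢKᵢ = 1.582 > 1 and Σzᵢ/Kᵢ = 1.246 > 1, so g(0) = 0.581 > 0 and g(1) = -0.246 < 0.
Newton–Raphson from β = 0.34:
  β = 0.340: g = 0.2804, g' = -0.677 → β = 0.754
  β = 0.754: g = 0.0076, g' = -0.758 → β = 0.764
Converged at β = 0.764.
Compositions from xᵢ = zᵢ/(1+β(Kᵢ−1)), yᵢ = Kᵢxᵢ:
  n-hexane: x = 0.119, y = 0.334
  ethyl acetate: x = 0.185, y = 0.339
  toluene: x = 0.219, y = 0.189
  p-xylene: x = 0.476, y = 0.138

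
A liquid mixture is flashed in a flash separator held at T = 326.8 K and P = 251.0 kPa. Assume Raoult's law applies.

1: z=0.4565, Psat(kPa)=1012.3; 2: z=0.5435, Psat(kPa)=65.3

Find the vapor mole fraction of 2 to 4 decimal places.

Raoult's law: Kᵢ = Pᵢˢᵃᵗ/P = Pᵢˢᵃᵗ/251.0.
  K_1 = 1012.3/251.0 = 4.033068, K_2 = 65.3/251.0 = 0.260159
Rachford–Rice: g(V/F) = Σ zᵢ(Kᵢ−1)/(1+V/F(Kᵢ−1)) = 0.
g(0) = ΣzᵢKᵢ − 1 = 0.9825 and g(1) = 1 − Σzᵢ/Kᵢ = -1.2023, so a root lies in (0, 1).
Newton–Raphson from V/F = 0.5:
  V/F = 0.5000: g = -0.08798, g' = -1.4125 → V/F = 0.4377
  V/F = 0.4377: g = 0.00017, g' = -1.4258 → V/F = 0.4378
Converged at V/F = 0.4378.
Compositions from xᵢ = zᵢ/(1+V/F(Kᵢ−1)), yᵢ = Kᵢxᵢ:
  1: x = 0.1961, y = 0.7909
  2: x = 0.8039, y = 0.2091

y_2 = 0.2091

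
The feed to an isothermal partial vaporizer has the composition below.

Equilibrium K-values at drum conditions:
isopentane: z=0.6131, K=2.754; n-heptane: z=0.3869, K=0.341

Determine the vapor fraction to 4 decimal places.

Let ψ = V/F and solve Σ zᵢ(Kᵢ−1)/(1+ψ(Kᵢ−1)) = 0.
Feasibility: ΣzᵢKᵢ = 1.8204, Σzᵢ/Kᵢ = 1.3572 — both > 1, two phases present.
Binary case is linear: z₁(K₁−1)(1+ψ(K₂−1)) + z₂(K₂−1)(1+ψ(K₁−1)) = 0
⇒ ψ = [z₁(K₁−1)+z₂(K₂−1)] / [−(K₁−1)(K₂−1)] = 0.82041/1.15589 = 0.7098

ψ = 0.7098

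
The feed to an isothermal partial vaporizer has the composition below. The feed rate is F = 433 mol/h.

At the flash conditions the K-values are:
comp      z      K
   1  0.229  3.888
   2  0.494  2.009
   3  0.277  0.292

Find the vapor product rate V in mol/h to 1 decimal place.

V = 355.7 mol/h

Let ψ = V/F and solve Σ zᵢ(Kᵢ−1)/(1+ψ(Kᵢ−1)) = 0.
g(0) = ΣzᵢKᵢ − 1 = 0.964 and g(1) = 1 − Σzᵢ/Kᵢ = -0.253, so a root lies in (0, 1).
Newton iteration, ψ⁰ = 0.5:
  ψ = 0.500: g = 0.2983, g' = -0.875 → ψ = 0.841
  ψ = 0.841: g = -0.0223, g' = -1.158 → ψ = 0.822
  ψ = 0.822: g = -0.0005, g' = -1.112 → ψ = 0.821
Converged at ψ = 0.821.
Then V = ψ·F = 0.8214·433 = 355.7 mol/h and L = F − V = 77.3 mol/h.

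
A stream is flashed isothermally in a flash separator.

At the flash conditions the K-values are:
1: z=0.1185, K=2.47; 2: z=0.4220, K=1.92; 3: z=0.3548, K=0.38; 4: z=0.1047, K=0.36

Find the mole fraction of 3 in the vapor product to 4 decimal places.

y_3 = 0.1820

Newton iteration, V/F⁰ = 0.41:
  V/F = 0.4100: g = 0.00479, g' = -0.6120 → V/F = 0.4178
Converged at V/F = 0.4178.
Compositions from xᵢ = zᵢ/(1+V/F(Kᵢ−1)), yᵢ = Kᵢxᵢ:
  1: x = 0.0734, y = 0.1813
  2: x = 0.3048, y = 0.5853
  3: x = 0.4788, y = 0.1820
  4: x = 0.1429, y = 0.0515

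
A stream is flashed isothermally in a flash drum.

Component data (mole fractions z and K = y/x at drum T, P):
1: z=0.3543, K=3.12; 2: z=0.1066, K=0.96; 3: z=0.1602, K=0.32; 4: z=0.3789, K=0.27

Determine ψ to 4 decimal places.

ψ = 0.2657

Material balance + equilibrium reduce to Σ zᵢ(Kᵢ−1)/(1+ψ(Kᵢ−1)) = 0.
g(0) = ΣzᵢKᵢ − 1 = 0.3613 and g(1) = 1 − Σzᵢ/Kᵢ = -1.1286, so a root lies in (0, 1).
Iterate (Newton) starting at ψ = 0.5:
  ψ = 0.5000: g = -0.24037, g' = -1.0462 → ψ = 0.2702
  ψ = 0.2702: g = -0.00482, g' = -1.0683 → ψ = 0.2657
Converged at ψ = 0.2657.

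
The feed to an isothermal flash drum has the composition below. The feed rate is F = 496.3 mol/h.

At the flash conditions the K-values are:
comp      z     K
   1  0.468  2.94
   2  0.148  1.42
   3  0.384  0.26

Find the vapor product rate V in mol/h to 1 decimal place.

Rachford–Rice: g(ψ) = Σ zᵢ(Kᵢ−1)/(1+ψ(Kᵢ−1)) = 0.
Feasibility: ΣzᵢKᵢ = 1.686, Σzᵢ/Kᵢ = 1.740 — both > 1, two phases present.
Newton–Raphson from ψ = 0.57:
  ψ = 0.570: g = -0.0102, g' = -1.043 → ψ = 0.560
Converged at ψ = 0.560.
Then V = ψ·F = 0.5602·496.3 = 278.0 mol/h and L = F − V = 218.3 mol/h.

V = 278.0 mol/h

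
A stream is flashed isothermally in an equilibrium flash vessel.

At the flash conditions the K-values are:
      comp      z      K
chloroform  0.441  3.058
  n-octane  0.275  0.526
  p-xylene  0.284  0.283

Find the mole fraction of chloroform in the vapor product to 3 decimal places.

y_chloroform = 0.696

Newton iteration, ψ⁰ = 0.5:
  ψ = 0.500: g = -0.0410, g' = -0.915 → ψ = 0.455
Converged at ψ = 0.455.
Compositions from xᵢ = zᵢ/(1+ψ(Kᵢ−1)), yᵢ = Kᵢxᵢ:
  chloroform: x = 0.228, y = 0.696
  n-octane: x = 0.351, y = 0.184
  p-xylene: x = 0.422, y = 0.119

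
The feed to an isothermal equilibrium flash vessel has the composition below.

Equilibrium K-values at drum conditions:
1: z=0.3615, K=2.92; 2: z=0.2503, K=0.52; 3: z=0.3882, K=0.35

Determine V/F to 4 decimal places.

Newton iteration, V/F⁰ = 0.57:
  V/F = 0.5700: g = -0.23484, g' = -0.8270 → V/F = 0.2860
  V/F = 0.2860: g = -0.00119, g' = -0.8802 → V/F = 0.2847
Converged at V/F = 0.2847.

V/F = 0.2847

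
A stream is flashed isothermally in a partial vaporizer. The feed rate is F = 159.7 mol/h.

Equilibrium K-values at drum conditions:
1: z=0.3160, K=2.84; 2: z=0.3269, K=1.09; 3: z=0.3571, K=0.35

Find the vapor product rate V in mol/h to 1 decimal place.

V = 76.5 mol/h

Iterate (Newton) starting at V/F = 0.34:
  V/F = 0.3400: g = 0.08826, g' = -0.6560 → V/F = 0.4745
  V/F = 0.4745: g = 0.00297, g' = -0.6228 → V/F = 0.4793
Converged at V/F = 0.4793.
Then V = V/F·F = 0.4793·159.7 = 76.5 mol/h and L = F − V = 83.2 mol/h.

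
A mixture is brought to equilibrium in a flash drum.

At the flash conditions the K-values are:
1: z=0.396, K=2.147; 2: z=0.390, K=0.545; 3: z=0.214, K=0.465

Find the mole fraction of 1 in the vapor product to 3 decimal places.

y_1 = 0.637

Rachford–Rice: g(ψ) = Σ zᵢ(Kᵢ−1)/(1+ψ(Kᵢ−1)) = 0.
Feasibility: ΣzᵢKᵢ = 1.162, Σzᵢ/Kᵢ = 1.360 — both > 1, two phases present.
Iterate (Newton) starting at ψ = 0.42:
  ψ = 0.420: g = -0.0605, g' = -0.463 → ψ = 0.289
  ψ = 0.289: g = 0.0013, g' = -0.487 → ψ = 0.292
Converged at ψ = 0.292.
Compositions from xᵢ = zᵢ/(1+ψ(Kᵢ−1)), yᵢ = Kᵢxᵢ:
  1: x = 0.297, y = 0.637
  2: x = 0.450, y = 0.245
  3: x = 0.254, y = 0.118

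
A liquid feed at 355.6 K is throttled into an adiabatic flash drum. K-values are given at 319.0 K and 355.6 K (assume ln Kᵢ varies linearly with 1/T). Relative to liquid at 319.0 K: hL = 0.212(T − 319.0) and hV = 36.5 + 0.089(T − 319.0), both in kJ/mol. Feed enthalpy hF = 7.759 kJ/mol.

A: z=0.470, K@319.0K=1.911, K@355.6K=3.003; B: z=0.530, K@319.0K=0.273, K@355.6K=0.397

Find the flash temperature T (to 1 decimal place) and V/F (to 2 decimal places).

T = 325.6 K, V/F = 0.18

Adiabatic flash: solve Rachford–Rice at each trial T, then check hF = ψ·hV(T) + (1−ψ)·hL(T).
  T = 319.0 K: K = (1.911, 0.273), RR gives ψ = 0.065, H_out = 2.362 kJ/mol
  T = 355.6 K: K = (3.003, 0.397), RR gives ψ = 0.515, H_out = 24.233 kJ/mol
  T = 337.3 K: K = (2.425, 0.333), RR gives ψ = 0.332, H_out = 15.261 kJ/mol
  T = 328.1 K: K = (2.159, 0.302), RR gives ψ = 0.216, H_out = 9.566 kJ/mol
  T = 323.6 K: K = (2.034, 0.287), RR gives ψ = 0.147, H_out = 6.262 kJ/mol
  T = 325.9 K: K = (2.097, 0.295), RR gives ψ = 0.183, H_out = 8.004 kJ/mol
Linear interpolation between T = 323.6 (H_out = 6.262) and T = 325.9 (H_out = 8.004) on hF = 7.759 gives T ≈ 325.6 K, at which ψ = 0.18.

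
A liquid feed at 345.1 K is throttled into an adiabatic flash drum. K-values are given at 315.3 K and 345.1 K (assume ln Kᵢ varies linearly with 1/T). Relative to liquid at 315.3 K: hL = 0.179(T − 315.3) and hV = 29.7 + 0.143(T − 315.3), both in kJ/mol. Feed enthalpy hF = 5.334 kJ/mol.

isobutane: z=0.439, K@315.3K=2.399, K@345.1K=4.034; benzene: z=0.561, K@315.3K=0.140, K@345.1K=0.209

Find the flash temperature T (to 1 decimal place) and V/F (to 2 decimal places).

T = 319.0 K, V/F = 0.16

Adiabatic flash: solve Rachford–Rice at each trial T, then check hF = ψ·hV(T) + (1−ψ)·hL(T).
  T = 315.3 K: K = (2.399, 0.140), RR gives ψ = 0.109, H_out = 3.251 kJ/mol
  T = 345.1 K: K = (4.034, 0.209), RR gives ψ = 0.370, H_out = 15.929 kJ/mol
  T = 330.2 K: K = (3.148, 0.173), RR gives ψ = 0.269, H_out = 10.523 kJ/mol
  T = 322.8 K: K = (2.759, 0.156), RR gives ψ = 0.201, H_out = 7.263 kJ/mol
  T = 319.1 K: K = (2.577, 0.148), RR gives ψ = 0.160, H_out = 5.397 kJ/mol
  T = 317.2 K: K = (2.487, 0.144), RR gives ψ = 0.136, H_out = 4.357 kJ/mol
Linear interpolation between T = 317.2 (H_out = 4.357) and T = 319.1 (H_out = 5.397) on hF = 5.334 gives T ≈ 319.0 K, at which ψ = 0.16.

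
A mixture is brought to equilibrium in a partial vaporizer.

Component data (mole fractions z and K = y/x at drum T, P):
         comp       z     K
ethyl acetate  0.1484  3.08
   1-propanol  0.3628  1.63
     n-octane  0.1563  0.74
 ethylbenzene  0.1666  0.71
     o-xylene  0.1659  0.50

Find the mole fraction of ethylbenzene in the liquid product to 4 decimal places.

Iterate (Newton) starting at V/F = 0.64:
  V/F = 0.6400: g = 0.06524, g' = -0.3173 → V/F = 0.8456
  V/F = 0.8456: g = 0.00119, g' = -0.3121 → V/F = 0.8494
Converged at V/F = 0.8494.
Compositions from xᵢ = zᵢ/(1+V/F(Kᵢ−1)), yᵢ = Kᵢxᵢ:
  ethyl acetate: x = 0.0536, y = 0.1652
  1-propanol: x = 0.2363, y = 0.3852
  n-octane: x = 0.2006, y = 0.1484
  ethylbenzene: x = 0.2211, y = 0.1569
  o-xylene: x = 0.2884, y = 0.1442

x_ethylbenzene = 0.2211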